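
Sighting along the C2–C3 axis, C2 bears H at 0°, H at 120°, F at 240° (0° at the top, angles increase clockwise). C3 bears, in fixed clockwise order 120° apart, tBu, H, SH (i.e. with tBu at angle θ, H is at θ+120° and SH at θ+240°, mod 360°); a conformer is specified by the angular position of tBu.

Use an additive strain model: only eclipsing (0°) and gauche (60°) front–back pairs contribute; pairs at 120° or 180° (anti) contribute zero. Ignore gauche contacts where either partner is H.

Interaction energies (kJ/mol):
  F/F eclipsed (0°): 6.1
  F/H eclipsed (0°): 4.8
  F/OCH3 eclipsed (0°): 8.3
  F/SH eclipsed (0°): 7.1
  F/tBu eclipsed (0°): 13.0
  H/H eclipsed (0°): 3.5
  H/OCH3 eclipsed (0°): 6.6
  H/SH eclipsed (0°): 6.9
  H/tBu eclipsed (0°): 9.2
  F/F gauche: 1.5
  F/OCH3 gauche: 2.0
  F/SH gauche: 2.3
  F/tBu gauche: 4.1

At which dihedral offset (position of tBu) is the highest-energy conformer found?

tBu at 0° (eclipsed): H(0°)/tBu(0°) eclipsed 9.2; H(120°)/H(120°) eclipsed 3.5; F(240°)/SH(240°) eclipsed 7.1 → 19.8 kJ/mol.
tBu at 60° (staggered): F(240°)/SH(300°) gauche 2.3 → 2.3 kJ/mol.
tBu at 120° (eclipsed): H(0°)/SH(0°) eclipsed 6.9; H(120°)/tBu(120°) eclipsed 9.2; F(240°)/H(240°) eclipsed 4.8 → 20.9 kJ/mol.
tBu at 180° (staggered): F(240°)/tBu(180°) gauche 4.1 → 4.1 kJ/mol.
tBu at 240° (eclipsed): H(0°)/H(0°) eclipsed 3.5; H(120°)/SH(120°) eclipsed 6.9; F(240°)/tBu(240°) eclipsed 13.0 → 23.4 kJ/mol.
tBu at 300° (staggered): F(240°)/tBu(300°) gauche 4.1; F(240°)/SH(180°) gauche 2.3 → 6.4 kJ/mol.
The maximum (23.4 kJ/mol) occurs with tBu at 240°.

240°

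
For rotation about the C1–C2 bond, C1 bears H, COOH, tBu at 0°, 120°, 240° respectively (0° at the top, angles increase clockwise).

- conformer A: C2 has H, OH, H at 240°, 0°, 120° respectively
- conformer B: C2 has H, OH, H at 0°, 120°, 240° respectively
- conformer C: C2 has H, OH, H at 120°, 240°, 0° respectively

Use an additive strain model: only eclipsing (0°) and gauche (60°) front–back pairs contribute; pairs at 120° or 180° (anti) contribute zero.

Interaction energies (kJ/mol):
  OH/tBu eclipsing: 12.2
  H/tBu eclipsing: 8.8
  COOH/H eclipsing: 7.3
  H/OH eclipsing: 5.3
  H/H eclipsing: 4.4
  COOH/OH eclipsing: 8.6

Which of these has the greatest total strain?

C

A (eclipsed): H(0°)/OH(0°) eclipsed 5.3; COOH(120°)/H(120°) eclipsed 7.3; tBu(240°)/H(240°) eclipsed 8.8 → 21.4 kJ/mol.
B (eclipsed): H(0°)/H(0°) eclipsed 4.4; COOH(120°)/OH(120°) eclipsed 8.6; tBu(240°)/H(240°) eclipsed 8.8 → 21.8 kJ/mol.
C (eclipsed): H(0°)/H(0°) eclipsed 4.4; COOH(120°)/H(120°) eclipsed 7.3; tBu(240°)/OH(240°) eclipsed 12.2 → 23.9 kJ/mol.
C has the highest total (23.9 kJ/mol).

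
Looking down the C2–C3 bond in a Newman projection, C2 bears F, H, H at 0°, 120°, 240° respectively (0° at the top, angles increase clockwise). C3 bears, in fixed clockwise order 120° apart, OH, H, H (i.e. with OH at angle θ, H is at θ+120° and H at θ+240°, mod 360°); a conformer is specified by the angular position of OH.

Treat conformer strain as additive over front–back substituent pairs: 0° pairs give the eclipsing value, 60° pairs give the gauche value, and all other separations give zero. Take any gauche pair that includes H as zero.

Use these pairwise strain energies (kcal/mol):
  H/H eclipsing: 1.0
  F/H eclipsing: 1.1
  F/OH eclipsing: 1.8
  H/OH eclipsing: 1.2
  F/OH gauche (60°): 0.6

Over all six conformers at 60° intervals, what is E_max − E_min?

OH at 0° is eclipsed. F at 0° is eclipsed with OH at 0° (1.8); H at 120° is eclipsed with H at 120° (1.0); H at 240° is eclipsed with H at 240° (1.0). Total 3.8 kcal/mol.
OH at 60° is staggered. F at 0° is gauche with OH at 60° (0.6). Total 0.6 kcal/mol.
OH at 120° is eclipsed. F at 0° is eclipsed with H at 0° (1.1); H at 120° is eclipsed with OH at 120° (1.2); H at 240° is eclipsed with H at 240° (1.0). Total 3.3 kcal/mol.
OH at 180° (staggered): no non-H gauche contacts → 0.0 kcal/mol.
OH at 240° is eclipsed. F at 0° is eclipsed with H at 0° (1.1); H at 120° is eclipsed with H at 120° (1.0); H at 240° is eclipsed with OH at 240° (1.2). Total 3.3 kcal/mol.
OH at 300° is staggered. F at 0° is gauche with OH at 300° (0.6). Total 0.6 kcal/mol.
Max at 0° (3.8 kcal/mol), min at 180° (0.0 kcal/mol); barrier = 3.8 kcal/mol.

3.8 kcal/mol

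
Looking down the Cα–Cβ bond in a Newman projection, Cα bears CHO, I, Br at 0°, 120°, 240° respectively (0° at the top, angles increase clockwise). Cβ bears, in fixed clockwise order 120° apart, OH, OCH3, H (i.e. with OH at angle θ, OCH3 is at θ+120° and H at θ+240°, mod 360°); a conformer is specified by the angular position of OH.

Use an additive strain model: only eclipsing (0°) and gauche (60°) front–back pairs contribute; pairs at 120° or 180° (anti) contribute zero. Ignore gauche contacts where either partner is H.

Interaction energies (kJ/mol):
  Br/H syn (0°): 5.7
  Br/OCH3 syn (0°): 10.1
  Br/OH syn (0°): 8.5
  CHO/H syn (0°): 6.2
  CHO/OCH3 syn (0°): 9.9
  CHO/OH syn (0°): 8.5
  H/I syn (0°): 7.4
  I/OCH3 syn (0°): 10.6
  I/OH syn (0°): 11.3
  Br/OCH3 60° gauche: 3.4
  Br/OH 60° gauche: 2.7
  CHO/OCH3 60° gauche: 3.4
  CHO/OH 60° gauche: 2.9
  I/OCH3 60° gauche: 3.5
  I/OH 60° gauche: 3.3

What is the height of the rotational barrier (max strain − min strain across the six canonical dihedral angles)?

15.1 kJ/mol

OH at 0° (eclipsed): CHO–OH eclipsed, I–OCH3 eclipsed, Br–H eclipsed; 8.5 + 10.6 + 5.7 = 24.8 kJ/mol.
OH at 60° (staggered): CHO–OH gauche, I–OH gauche, I–OCH3 gauche, Br–OCH3 gauche; 2.9 + 3.3 + 3.5 + 3.4 = 13.1 kJ/mol.
OH at 120° (eclipsed): CHO–H eclipsed, I–OH eclipsed, Br–OCH3 eclipsed; 6.2 + 11.3 + 10.1 = 27.6 kJ/mol.
OH at 180° (staggered): CHO–OCH3 gauche, I–OH gauche, Br–OH gauche, Br–OCH3 gauche; 3.4 + 3.3 + 2.7 + 3.4 = 12.8 kJ/mol.
OH at 240° (eclipsed): CHO–OCH3 eclipsed, I–H eclipsed, Br–OH eclipsed; 9.9 + 7.4 + 8.5 = 25.8 kJ/mol.
OH at 300° (staggered): CHO–OH gauche, CHO–OCH3 gauche, I–OCH3 gauche, Br–OH gauche; 2.9 + 3.4 + 3.5 + 2.7 = 12.5 kJ/mol.
Max at 120° (27.6 kJ/mol), min at 300° (12.5 kJ/mol); barrier = 15.1 kJ/mol.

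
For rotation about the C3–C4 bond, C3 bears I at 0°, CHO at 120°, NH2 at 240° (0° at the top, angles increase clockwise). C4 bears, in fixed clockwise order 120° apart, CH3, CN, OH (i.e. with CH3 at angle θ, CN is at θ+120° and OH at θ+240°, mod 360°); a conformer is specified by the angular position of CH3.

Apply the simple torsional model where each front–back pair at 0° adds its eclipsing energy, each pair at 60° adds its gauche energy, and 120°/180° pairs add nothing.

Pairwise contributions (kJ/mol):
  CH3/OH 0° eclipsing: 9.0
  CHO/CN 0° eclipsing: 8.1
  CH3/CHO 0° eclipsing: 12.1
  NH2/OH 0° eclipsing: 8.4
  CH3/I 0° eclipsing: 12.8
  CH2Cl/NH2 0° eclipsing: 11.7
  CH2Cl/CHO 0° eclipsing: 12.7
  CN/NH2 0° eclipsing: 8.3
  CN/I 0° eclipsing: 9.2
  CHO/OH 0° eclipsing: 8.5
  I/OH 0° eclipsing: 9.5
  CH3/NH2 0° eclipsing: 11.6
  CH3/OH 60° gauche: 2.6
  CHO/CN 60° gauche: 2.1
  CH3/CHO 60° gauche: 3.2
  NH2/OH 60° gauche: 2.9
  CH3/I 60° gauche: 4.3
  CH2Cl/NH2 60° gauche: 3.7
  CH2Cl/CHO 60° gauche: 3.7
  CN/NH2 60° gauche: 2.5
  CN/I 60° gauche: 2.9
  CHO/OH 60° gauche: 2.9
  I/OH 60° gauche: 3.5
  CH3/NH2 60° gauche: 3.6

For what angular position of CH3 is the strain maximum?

120°

CH3 at 0° (eclipsed): I–CH3 eclipsed, CHO–CN eclipsed, NH2–OH eclipsed; 12.8 + 8.1 + 8.4 = 29.3 kJ/mol.
CH3 at 60° (staggered): I–CH3 gauche, I–OH gauche, CHO–CH3 gauche, CHO–CN gauche, NH2–CN gauche, NH2–OH gauche; 4.3 + 3.5 + 3.2 + 2.1 + 2.5 + 2.9 = 18.5 kJ/mol.
CH3 at 120° (eclipsed): I–OH eclipsed, CHO–CH3 eclipsed, NH2–CN eclipsed; 9.5 + 12.1 + 8.3 = 29.9 kJ/mol.
CH3 at 180° (staggered): I–CN gauche, I–OH gauche, CHO–CH3 gauche, CHO–OH gauche, NH2–CH3 gauche, NH2–CN gauche; 2.9 + 3.5 + 3.2 + 2.9 + 3.6 + 2.5 = 18.6 kJ/mol.
CH3 at 240° (eclipsed): I–CN eclipsed, CHO–OH eclipsed, NH2–CH3 eclipsed; 9.2 + 8.5 + 11.6 = 29.3 kJ/mol.
CH3 at 300° (staggered): I–CH3 gauche, I–CN gauche, CHO–CN gauche, CHO–OH gauche, NH2–CH3 gauche, NH2–OH gauche; 4.3 + 2.9 + 2.1 + 2.9 + 3.6 + 2.9 = 18.7 kJ/mol.
The maximum (29.9 kJ/mol) occurs with CH3 at 120°.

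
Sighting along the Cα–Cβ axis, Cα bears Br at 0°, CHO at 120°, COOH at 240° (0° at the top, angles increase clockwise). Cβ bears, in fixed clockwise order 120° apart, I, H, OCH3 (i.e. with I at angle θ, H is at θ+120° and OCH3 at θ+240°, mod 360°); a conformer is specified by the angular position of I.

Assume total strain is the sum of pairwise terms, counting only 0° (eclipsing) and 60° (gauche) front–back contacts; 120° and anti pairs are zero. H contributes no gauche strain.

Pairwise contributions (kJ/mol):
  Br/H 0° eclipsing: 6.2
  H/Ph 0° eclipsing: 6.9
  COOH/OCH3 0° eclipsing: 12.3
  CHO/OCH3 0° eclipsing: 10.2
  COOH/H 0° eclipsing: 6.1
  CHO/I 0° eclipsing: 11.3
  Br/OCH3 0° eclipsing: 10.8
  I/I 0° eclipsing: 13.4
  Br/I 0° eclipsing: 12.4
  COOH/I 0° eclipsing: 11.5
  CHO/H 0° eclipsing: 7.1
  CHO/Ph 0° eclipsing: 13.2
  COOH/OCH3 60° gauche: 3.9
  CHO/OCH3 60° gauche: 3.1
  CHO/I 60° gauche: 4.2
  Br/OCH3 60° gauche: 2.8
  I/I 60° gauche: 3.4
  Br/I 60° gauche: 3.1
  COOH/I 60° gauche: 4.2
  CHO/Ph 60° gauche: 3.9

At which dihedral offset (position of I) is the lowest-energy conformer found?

I at 0° is eclipsed. Br at 0° is eclipsed with I at 0° (12.4); CHO at 120° is eclipsed with H at 120° (7.1); COOH at 240° is eclipsed with OCH3 at 240° (12.3). Total 31.8 kJ/mol.
I at 60° is staggered. Br at 0° is gauche with I at 60° (3.1); Br at 0° is gauche with OCH3 at 300° (2.8); CHO at 120° is gauche with I at 60° (4.2); COOH at 240° is gauche with OCH3 at 300° (3.9). Total 14.0 kJ/mol.
I at 120° is eclipsed. Br at 0° is eclipsed with OCH3 at 0° (10.8); CHO at 120° is eclipsed with I at 120° (11.3); COOH at 240° is eclipsed with H at 240° (6.1). Total 28.2 kJ/mol.
I at 180° is staggered. Br at 0° is gauche with OCH3 at 60° (2.8); CHO at 120° is gauche with I at 180° (4.2); CHO at 120° is gauche with OCH3 at 60° (3.1); COOH at 240° is gauche with I at 180° (4.2). Total 14.3 kJ/mol.
I at 240° is eclipsed. Br at 0° is eclipsed with H at 0° (6.2); CHO at 120° is eclipsed with OCH3 at 120° (10.2); COOH at 240° is eclipsed with I at 240° (11.5). Total 27.9 kJ/mol.
I at 300° is staggered. Br at 0° is gauche with I at 300° (3.1); CHO at 120° is gauche with OCH3 at 180° (3.1); COOH at 240° is gauche with I at 300° (4.2); COOH at 240° is gauche with OCH3 at 180° (3.9). Total 14.3 kJ/mol.
The minimum (14.0 kJ/mol) occurs with I at 60°.

60°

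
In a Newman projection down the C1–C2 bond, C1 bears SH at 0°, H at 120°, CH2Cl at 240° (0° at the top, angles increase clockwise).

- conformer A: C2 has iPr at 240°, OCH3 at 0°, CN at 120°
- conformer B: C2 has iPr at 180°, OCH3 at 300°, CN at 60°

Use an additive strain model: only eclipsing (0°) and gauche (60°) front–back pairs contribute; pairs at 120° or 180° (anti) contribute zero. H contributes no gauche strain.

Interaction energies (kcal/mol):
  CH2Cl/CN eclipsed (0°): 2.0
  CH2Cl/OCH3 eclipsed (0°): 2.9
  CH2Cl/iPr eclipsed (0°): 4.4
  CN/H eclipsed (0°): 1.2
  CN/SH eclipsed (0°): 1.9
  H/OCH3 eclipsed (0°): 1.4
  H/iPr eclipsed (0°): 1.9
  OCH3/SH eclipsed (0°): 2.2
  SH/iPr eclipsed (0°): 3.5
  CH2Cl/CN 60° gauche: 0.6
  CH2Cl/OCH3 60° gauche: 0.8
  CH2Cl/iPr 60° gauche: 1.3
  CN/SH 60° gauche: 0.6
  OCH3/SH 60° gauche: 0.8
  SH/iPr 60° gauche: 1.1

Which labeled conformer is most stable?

B

A is eclipsed. SH at 0° is eclipsed with OCH3 at 0° (2.2); H at 120° is eclipsed with CN at 120° (1.2); CH2Cl at 240° is eclipsed with iPr at 240° (4.4). Total 7.8 kcal/mol.
B is staggered. SH at 0° is gauche with OCH3 at 300° (0.8); SH at 0° is gauche with CN at 60° (0.6); CH2Cl at 240° is gauche with iPr at 180° (1.3); CH2Cl at 240° is gauche with OCH3 at 300° (0.8). Total 3.5 kcal/mol.
B has the lowest total (3.5 kcal/mol).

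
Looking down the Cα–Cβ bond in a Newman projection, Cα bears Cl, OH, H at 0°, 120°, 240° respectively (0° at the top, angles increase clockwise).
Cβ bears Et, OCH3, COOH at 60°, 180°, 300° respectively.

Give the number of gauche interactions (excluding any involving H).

4

Non-H gauche pairs: Cl(0°)/Et(60°); Cl(0°)/COOH(300°); OH(120°)/Et(60°); OH(120°)/OCH3(180°) — 4 interactions.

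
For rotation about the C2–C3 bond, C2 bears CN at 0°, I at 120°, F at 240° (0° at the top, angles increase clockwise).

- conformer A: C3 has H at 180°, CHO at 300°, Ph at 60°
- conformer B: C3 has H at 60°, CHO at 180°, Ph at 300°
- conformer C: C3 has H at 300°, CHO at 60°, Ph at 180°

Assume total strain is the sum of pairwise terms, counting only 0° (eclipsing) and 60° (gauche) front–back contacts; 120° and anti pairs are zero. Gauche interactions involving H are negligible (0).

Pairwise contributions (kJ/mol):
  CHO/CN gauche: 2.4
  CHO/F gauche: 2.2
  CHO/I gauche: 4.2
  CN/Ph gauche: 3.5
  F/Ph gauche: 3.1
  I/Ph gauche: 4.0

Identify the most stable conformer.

A (staggered): CN(0°)/CHO(300°) gauche 2.4; CN(0°)/Ph(60°) gauche 3.5; I(120°)/Ph(60°) gauche 4.0; F(240°)/CHO(300°) gauche 2.2 → 12.1 kJ/mol.
B (staggered): CN(0°)/Ph(300°) gauche 3.5; I(120°)/CHO(180°) gauche 4.2; F(240°)/CHO(180°) gauche 2.2; F(240°)/Ph(300°) gauche 3.1 → 13.0 kJ/mol.
C (staggered): CN(0°)/CHO(60°) gauche 2.4; I(120°)/CHO(60°) gauche 4.2; I(120°)/Ph(180°) gauche 4.0; F(240°)/Ph(180°) gauche 3.1 → 13.7 kJ/mol.
A has the lowest total (12.1 kJ/mol).

A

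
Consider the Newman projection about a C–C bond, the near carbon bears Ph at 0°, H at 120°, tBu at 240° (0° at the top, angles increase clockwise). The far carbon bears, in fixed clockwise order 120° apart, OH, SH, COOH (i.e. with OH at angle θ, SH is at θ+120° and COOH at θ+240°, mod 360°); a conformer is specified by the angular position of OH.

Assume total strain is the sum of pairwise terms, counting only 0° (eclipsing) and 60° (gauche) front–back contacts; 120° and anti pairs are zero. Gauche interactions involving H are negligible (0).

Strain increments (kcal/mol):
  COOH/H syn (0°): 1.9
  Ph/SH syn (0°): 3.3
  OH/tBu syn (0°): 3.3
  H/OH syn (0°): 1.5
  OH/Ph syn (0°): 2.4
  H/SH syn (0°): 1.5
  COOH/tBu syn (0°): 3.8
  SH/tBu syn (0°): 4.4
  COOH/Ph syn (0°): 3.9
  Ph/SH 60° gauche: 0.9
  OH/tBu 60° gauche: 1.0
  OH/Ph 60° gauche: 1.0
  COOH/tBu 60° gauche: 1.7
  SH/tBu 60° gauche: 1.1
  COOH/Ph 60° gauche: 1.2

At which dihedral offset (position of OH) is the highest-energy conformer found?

OH at 0° (eclipsed): Ph–OH eclipsed, H–SH eclipsed, tBu–COOH eclipsed; 2.4 + 1.5 + 3.8 = 7.7 kcal/mol.
OH at 60° (staggered): Ph–OH gauche, Ph–COOH gauche, tBu–SH gauche, tBu–COOH gauche; 1.0 + 1.2 + 1.1 + 1.7 = 5.0 kcal/mol.
OH at 120° (eclipsed): Ph–COOH eclipsed, H–OH eclipsed, tBu–SH eclipsed; 3.9 + 1.5 + 4.4 = 9.8 kcal/mol.
OH at 180° (staggered): Ph–SH gauche, Ph–COOH gauche, tBu–OH gauche, tBu–SH gauche; 0.9 + 1.2 + 1.0 + 1.1 = 4.2 kcal/mol.
OH at 240° (eclipsed): Ph–SH eclipsed, H–COOH eclipsed, tBu–OH eclipsed; 3.3 + 1.9 + 3.3 = 8.5 kcal/mol.
OH at 300° (staggered): Ph–OH gauche, Ph–SH gauche, tBu–OH gauche, tBu–COOH gauche; 1.0 + 0.9 + 1.0 + 1.7 = 4.6 kcal/mol.
The maximum (9.8 kcal/mol) occurs with OH at 120°.

120°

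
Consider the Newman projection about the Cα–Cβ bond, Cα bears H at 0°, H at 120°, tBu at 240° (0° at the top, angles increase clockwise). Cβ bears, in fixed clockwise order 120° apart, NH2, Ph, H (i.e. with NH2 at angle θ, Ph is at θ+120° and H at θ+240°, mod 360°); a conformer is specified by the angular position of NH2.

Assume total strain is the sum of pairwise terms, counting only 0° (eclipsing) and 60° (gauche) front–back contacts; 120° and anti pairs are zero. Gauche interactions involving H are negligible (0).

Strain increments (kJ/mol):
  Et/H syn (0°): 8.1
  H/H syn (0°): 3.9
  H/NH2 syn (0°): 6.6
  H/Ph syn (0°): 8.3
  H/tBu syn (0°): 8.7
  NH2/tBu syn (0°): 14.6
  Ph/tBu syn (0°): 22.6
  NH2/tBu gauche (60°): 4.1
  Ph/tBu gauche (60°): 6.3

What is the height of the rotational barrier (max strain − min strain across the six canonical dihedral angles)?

29.0 kJ/mol

NH2 at 0° is eclipsed. H at 0° is eclipsed with NH2 at 0° (6.6); H at 120° is eclipsed with Ph at 120° (8.3); tBu at 240° is eclipsed with H at 240° (8.7). Total 23.6 kJ/mol.
NH2 at 60° is staggered. tBu at 240° is gauche with Ph at 180° (6.3). Total 6.3 kJ/mol.
NH2 at 120° is eclipsed. H at 0° is eclipsed with H at 0° (3.9); H at 120° is eclipsed with NH2 at 120° (6.6); tBu at 240° is eclipsed with Ph at 240° (22.6). Total 33.1 kJ/mol.
NH2 at 180° is staggered. tBu at 240° is gauche with NH2 at 180° (4.1); tBu at 240° is gauche with Ph at 300° (6.3). Total 10.4 kJ/mol.
NH2 at 240° is eclipsed. H at 0° is eclipsed with Ph at 0° (8.3); H at 120° is eclipsed with H at 120° (3.9); tBu at 240° is eclipsed with NH2 at 240° (14.6). Total 26.8 kJ/mol.
NH2 at 300° is staggered. tBu at 240° is gauche with NH2 at 300° (4.1). Total 4.1 kJ/mol.
Max at 120° (33.1 kJ/mol), min at 300° (4.1 kJ/mol); barrier = 29.0 kJ/mol.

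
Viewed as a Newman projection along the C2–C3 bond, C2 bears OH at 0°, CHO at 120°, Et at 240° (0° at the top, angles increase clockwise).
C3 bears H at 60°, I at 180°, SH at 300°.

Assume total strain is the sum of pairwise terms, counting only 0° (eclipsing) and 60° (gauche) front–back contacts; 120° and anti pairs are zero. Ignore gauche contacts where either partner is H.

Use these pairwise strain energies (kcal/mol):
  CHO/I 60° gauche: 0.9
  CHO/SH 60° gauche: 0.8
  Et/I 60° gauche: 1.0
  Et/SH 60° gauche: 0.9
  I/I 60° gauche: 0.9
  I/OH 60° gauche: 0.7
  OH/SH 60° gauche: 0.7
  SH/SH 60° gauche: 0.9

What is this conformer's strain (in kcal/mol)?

3.5 kcal/mol

This conformer (staggered): OH–SH gauche, CHO–I gauche, Et–I gauche, Et–SH gauche; 0.7 + 0.9 + 1.0 + 0.9 = 3.5 kcal/mol.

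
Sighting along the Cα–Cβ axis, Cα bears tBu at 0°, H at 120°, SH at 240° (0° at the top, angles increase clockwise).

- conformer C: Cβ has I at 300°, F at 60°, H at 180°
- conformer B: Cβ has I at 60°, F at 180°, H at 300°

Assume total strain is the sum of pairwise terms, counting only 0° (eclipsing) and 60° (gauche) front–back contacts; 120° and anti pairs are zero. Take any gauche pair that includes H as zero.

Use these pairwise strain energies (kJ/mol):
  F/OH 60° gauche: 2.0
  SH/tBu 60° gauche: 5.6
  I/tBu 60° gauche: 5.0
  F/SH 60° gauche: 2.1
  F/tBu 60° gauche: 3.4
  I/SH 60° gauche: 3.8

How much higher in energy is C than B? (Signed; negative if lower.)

C (staggered): tBu(0°)/I(300°) gauche 5.0; tBu(0°)/F(60°) gauche 3.4; SH(240°)/I(300°) gauche 3.8 → 12.2 kJ/mol.
B (staggered): tBu(0°)/I(60°) gauche 5.0; SH(240°)/F(180°) gauche 2.1 → 7.1 kJ/mol.
E(C) − E(B) = 12.2 − 7.1 = +5.1 kJ/mol.

+5.1 kJ/mol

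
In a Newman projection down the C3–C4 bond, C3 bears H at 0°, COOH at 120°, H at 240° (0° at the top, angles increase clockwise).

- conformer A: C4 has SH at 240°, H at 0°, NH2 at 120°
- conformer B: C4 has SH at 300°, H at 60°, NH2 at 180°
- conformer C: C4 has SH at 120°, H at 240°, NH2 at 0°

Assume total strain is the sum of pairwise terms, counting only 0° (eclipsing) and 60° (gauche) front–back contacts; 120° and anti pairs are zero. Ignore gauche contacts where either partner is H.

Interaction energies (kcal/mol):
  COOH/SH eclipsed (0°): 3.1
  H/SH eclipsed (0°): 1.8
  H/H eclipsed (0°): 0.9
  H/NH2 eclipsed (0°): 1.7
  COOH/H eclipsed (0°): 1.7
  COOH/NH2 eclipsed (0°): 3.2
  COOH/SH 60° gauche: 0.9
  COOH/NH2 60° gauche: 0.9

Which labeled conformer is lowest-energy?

B

A (eclipsed): H(0°)/H(0°) eclipsed 0.9; COOH(120°)/NH2(120°) eclipsed 3.2; H(240°)/SH(240°) eclipsed 1.8 → 5.9 kcal/mol.
B (staggered): COOH(120°)/NH2(180°) gauche 0.9 → 0.9 kcal/mol.
C (eclipsed): H(0°)/NH2(0°) eclipsed 1.7; COOH(120°)/SH(120°) eclipsed 3.1; H(240°)/H(240°) eclipsed 0.9 → 5.7 kcal/mol.
B has the lowest total (0.9 kcal/mol).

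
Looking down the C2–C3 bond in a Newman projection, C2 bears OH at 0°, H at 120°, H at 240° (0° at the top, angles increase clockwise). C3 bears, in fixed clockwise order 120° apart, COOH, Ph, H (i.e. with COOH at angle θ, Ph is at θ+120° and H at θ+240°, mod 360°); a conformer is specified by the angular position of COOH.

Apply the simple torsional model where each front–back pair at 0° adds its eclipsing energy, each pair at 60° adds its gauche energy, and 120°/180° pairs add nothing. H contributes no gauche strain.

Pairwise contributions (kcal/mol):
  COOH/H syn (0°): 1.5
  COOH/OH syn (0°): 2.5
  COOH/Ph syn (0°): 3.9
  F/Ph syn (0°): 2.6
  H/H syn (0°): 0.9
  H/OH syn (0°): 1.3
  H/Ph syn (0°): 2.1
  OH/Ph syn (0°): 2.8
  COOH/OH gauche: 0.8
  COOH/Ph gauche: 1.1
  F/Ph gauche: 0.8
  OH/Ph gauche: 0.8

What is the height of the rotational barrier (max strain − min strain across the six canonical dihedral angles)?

COOH at 0° is eclipsed. OH at 0° is eclipsed with COOH at 0° (2.5); H at 120° is eclipsed with Ph at 120° (2.1); H at 240° is eclipsed with H at 240° (0.9). Total 5.5 kcal/mol.
COOH at 60° is staggered. OH at 0° is gauche with COOH at 60° (0.8). Total 0.8 kcal/mol.
COOH at 120° is eclipsed. OH at 0° is eclipsed with H at 0° (1.3); H at 120° is eclipsed with COOH at 120° (1.5); H at 240° is eclipsed with Ph at 240° (2.1). Total 4.9 kcal/mol.
COOH at 180° is staggered. OH at 0° is gauche with Ph at 300° (0.8). Total 0.8 kcal/mol.
COOH at 240° is eclipsed. OH at 0° is eclipsed with Ph at 0° (2.8); H at 120° is eclipsed with H at 120° (0.9); H at 240° is eclipsed with COOH at 240° (1.5). Total 5.2 kcal/mol.
COOH at 300° is staggered. OH at 0° is gauche with COOH at 300° (0.8); OH at 0° is gauche with Ph at 60° (0.8). Total 1.6 kcal/mol.
Max at 0° (5.5 kcal/mol), min at 60° (0.8 kcal/mol); barrier = 4.7 kcal/mol.

4.7 kcal/mol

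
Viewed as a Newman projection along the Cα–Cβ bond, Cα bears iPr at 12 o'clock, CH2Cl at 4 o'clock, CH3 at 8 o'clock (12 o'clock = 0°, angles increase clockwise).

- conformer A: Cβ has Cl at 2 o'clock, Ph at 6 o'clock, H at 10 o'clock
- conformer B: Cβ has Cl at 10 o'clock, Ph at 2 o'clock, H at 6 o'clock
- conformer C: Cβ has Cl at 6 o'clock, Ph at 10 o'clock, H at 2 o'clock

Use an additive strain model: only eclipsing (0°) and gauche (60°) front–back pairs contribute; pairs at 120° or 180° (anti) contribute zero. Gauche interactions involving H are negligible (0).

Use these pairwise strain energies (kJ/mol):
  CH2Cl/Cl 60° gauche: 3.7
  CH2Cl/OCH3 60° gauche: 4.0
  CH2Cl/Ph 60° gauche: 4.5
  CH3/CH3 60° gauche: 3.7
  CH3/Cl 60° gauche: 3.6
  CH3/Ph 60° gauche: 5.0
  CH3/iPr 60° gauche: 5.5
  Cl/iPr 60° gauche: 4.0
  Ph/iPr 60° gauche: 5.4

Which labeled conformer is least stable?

C

A (staggered): iPr(0°)/Cl(60°) gauche 4.0; CH2Cl(120°)/Cl(60°) gauche 3.7; CH2Cl(120°)/Ph(180°) gauche 4.5; CH3(240°)/Ph(180°) gauche 5.0 → 17.2 kJ/mol.
B (staggered): iPr(0°)/Cl(300°) gauche 4.0; iPr(0°)/Ph(60°) gauche 5.4; CH2Cl(120°)/Ph(60°) gauche 4.5; CH3(240°)/Cl(300°) gauche 3.6 → 17.5 kJ/mol.
C (staggered): iPr(0°)/Ph(300°) gauche 5.4; CH2Cl(120°)/Cl(180°) gauche 3.7; CH3(240°)/Cl(180°) gauche 3.6; CH3(240°)/Ph(300°) gauche 5.0 → 17.7 kJ/mol.
C has the highest total (17.7 kJ/mol).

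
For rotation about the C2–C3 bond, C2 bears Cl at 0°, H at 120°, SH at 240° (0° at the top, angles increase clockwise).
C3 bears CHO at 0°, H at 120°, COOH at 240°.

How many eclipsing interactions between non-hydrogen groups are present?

Non-H eclipsing pairs: Cl(0°)/CHO(0°); SH(240°)/COOH(240°) — 2 interactions.

2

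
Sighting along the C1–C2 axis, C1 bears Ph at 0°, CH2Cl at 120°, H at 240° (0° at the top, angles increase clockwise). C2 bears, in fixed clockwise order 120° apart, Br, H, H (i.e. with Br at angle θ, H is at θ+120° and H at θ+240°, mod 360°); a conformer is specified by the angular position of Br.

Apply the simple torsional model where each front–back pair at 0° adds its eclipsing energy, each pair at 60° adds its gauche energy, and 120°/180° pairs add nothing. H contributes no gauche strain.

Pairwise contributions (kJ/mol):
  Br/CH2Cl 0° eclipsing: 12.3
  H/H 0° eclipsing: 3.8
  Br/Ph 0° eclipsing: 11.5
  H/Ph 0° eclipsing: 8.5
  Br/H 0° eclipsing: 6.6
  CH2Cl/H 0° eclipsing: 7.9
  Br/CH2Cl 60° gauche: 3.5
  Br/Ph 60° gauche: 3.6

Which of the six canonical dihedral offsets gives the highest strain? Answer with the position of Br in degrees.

120°

Br at 0° (eclipsed): Ph–Br eclipsed, CH2Cl–H eclipsed, H–H eclipsed; 11.5 + 7.9 + 3.8 = 23.2 kJ/mol.
Br at 60° (staggered): Ph–Br gauche, CH2Cl–Br gauche; 3.6 + 3.5 = 7.1 kJ/mol.
Br at 120° (eclipsed): Ph–H eclipsed, CH2Cl–Br eclipsed, H–H eclipsed; 8.5 + 12.3 + 3.8 = 24.6 kJ/mol.
Br at 180° (staggered): CH2Cl–Br gauche; 3.5 = 3.5 kJ/mol.
Br at 240° (eclipsed): Ph–H eclipsed, CH2Cl–H eclipsed, H–Br eclipsed; 8.5 + 7.9 + 6.6 = 23.0 kJ/mol.
Br at 300° (staggered): Ph–Br gauche; 3.6 = 3.6 kJ/mol.
The maximum (24.6 kJ/mol) occurs with Br at 120°.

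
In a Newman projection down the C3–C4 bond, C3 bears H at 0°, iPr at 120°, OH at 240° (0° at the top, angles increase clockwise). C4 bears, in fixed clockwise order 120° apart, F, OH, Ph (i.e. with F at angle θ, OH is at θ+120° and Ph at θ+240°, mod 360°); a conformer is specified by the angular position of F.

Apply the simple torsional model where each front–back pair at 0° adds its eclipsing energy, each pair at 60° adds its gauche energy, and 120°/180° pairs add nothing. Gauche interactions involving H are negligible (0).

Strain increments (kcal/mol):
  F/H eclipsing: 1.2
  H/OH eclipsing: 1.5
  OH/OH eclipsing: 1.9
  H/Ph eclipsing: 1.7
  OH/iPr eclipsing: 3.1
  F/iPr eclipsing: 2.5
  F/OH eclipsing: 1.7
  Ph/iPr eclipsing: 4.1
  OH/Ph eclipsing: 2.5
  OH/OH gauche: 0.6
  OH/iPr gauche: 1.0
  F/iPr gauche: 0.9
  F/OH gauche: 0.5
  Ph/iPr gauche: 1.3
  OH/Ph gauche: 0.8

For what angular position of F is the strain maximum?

240°

F at 0° (eclipsed): H–F eclipsed, iPr–OH eclipsed, OH–Ph eclipsed; 1.2 + 3.1 + 2.5 = 6.8 kcal/mol.
F at 60° (staggered): iPr–F gauche, iPr–OH gauche, OH–OH gauche, OH–Ph gauche; 0.9 + 1.0 + 0.6 + 0.8 = 3.3 kcal/mol.
F at 120° (eclipsed): H–Ph eclipsed, iPr–F eclipsed, OH–OH eclipsed; 1.7 + 2.5 + 1.9 = 6.1 kcal/mol.
F at 180° (staggered): iPr–F gauche, iPr–Ph gauche, OH–F gauche, OH–OH gauche; 0.9 + 1.3 + 0.5 + 0.6 = 3.3 kcal/mol.
F at 240° (eclipsed): H–OH eclipsed, iPr–Ph eclipsed, OH–F eclipsed; 1.5 + 4.1 + 1.7 = 7.3 kcal/mol.
F at 300° (staggered): iPr–OH gauche, iPr–Ph gauche, OH–F gauche, OH–Ph gauche; 1.0 + 1.3 + 0.5 + 0.8 = 3.6 kcal/mol.
The maximum (7.3 kcal/mol) occurs with F at 240°.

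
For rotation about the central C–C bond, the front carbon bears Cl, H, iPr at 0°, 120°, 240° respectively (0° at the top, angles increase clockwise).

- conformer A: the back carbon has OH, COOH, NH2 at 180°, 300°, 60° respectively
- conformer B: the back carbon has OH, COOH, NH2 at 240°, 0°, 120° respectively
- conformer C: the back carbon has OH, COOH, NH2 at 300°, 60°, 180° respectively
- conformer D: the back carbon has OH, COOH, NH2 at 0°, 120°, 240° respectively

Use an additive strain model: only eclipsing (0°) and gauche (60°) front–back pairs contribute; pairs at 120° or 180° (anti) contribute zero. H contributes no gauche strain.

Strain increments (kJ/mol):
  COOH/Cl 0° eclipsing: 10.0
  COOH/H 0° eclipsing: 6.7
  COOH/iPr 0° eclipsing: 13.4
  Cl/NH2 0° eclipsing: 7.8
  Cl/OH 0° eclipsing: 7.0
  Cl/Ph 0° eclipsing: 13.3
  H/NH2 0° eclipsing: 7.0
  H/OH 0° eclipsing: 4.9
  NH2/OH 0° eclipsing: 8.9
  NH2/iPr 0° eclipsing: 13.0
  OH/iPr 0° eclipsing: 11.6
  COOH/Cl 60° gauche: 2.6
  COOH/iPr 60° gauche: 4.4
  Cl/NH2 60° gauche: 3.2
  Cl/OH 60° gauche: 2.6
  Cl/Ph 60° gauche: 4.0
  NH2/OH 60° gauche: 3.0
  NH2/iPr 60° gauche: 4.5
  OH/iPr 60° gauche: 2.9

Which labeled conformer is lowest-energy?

A (staggered): Cl–COOH gauche, Cl–NH2 gauche, iPr–OH gauche, iPr–COOH gauche; 2.6 + 3.2 + 2.9 + 4.4 = 13.1 kJ/mol.
B (eclipsed): Cl–COOH eclipsed, H–NH2 eclipsed, iPr–OH eclipsed; 10.0 + 7.0 + 11.6 = 28.6 kJ/mol.
C (staggered): Cl–OH gauche, Cl–COOH gauche, iPr–OH gauche, iPr–NH2 gauche; 2.6 + 2.6 + 2.9 + 4.5 = 12.6 kJ/mol.
D (eclipsed): Cl–OH eclipsed, H–COOH eclipsed, iPr–NH2 eclipsed; 7.0 + 6.7 + 13.0 = 26.7 kJ/mol.
C has the lowest total (12.6 kJ/mol).

C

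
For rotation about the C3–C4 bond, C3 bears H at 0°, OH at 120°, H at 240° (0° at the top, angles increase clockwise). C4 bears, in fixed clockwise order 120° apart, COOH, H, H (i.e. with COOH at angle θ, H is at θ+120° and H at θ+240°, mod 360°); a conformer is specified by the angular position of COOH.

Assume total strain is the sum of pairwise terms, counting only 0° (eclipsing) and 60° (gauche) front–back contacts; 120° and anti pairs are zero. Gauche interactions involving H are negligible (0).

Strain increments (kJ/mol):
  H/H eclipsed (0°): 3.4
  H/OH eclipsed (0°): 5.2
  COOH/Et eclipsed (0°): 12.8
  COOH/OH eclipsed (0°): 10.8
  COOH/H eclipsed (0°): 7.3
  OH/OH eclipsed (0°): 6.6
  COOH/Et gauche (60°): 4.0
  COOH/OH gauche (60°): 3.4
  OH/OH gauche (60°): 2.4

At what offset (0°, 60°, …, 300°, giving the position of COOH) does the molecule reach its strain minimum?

COOH at 0° is eclipsed. H at 0° is eclipsed with COOH at 0° (7.3); OH at 120° is eclipsed with H at 120° (5.2); H at 240° is eclipsed with H at 240° (3.4). Total 15.9 kJ/mol.
COOH at 60° is staggered. OH at 120° is gauche with COOH at 60° (3.4). Total 3.4 kJ/mol.
COOH at 120° is eclipsed. H at 0° is eclipsed with H at 0° (3.4); OH at 120° is eclipsed with COOH at 120° (10.8); H at 240° is eclipsed with H at 240° (3.4). Total 17.6 kJ/mol.
COOH at 180° is staggered. OH at 120° is gauche with COOH at 180° (3.4). Total 3.4 kJ/mol.
COOH at 240° is eclipsed. H at 0° is eclipsed with H at 0° (3.4); OH at 120° is eclipsed with H at 120° (5.2); H at 240° is eclipsed with COOH at 240° (7.3). Total 15.9 kJ/mol.
COOH at 300° (staggered): no non-H gauche contacts → 0.0 kJ/mol.
The minimum (0.0 kJ/mol) occurs with COOH at 300°.

300°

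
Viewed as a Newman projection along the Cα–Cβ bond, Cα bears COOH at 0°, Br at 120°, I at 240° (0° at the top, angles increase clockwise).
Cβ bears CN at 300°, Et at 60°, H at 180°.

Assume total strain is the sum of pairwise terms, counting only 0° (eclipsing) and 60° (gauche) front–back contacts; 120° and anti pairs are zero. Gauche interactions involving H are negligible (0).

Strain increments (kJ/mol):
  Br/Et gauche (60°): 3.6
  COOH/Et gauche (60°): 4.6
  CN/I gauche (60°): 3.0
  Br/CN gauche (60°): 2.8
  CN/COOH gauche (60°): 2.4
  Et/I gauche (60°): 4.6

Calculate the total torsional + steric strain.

This conformer (staggered): COOH(0°)/CN(300°) gauche 2.4; COOH(0°)/Et(60°) gauche 4.6; Br(120°)/Et(60°) gauche 3.6; I(240°)/CN(300°) gauche 3.0 → 13.6 kJ/mol.

13.6 kJ/mol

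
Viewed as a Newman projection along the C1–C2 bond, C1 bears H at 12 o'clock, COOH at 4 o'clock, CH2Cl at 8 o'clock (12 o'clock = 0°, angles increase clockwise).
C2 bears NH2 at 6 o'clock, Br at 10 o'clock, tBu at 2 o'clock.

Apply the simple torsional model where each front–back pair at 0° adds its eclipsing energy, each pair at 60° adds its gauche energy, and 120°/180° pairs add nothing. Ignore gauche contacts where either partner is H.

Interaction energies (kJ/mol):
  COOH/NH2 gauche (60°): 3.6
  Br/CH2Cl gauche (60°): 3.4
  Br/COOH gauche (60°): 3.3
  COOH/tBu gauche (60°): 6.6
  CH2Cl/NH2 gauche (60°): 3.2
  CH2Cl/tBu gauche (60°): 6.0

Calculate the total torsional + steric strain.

16.8 kJ/mol

This conformer (staggered): COOH–NH2 gauche, COOH–tBu gauche, CH2Cl–NH2 gauche, CH2Cl–Br gauche; 3.6 + 6.6 + 3.2 + 3.4 = 16.8 kJ/mol.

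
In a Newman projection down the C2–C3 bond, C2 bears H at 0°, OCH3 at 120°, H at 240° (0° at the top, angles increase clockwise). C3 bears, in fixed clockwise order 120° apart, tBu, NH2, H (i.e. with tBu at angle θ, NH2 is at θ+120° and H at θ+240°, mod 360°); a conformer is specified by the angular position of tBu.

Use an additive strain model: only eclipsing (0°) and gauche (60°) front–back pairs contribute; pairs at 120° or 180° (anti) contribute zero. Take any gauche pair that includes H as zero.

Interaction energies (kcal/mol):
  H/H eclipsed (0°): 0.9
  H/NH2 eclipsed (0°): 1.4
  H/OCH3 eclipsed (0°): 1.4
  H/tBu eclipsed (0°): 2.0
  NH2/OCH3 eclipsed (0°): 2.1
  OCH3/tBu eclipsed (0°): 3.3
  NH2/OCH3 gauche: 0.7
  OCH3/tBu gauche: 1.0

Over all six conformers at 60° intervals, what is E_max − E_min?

tBu at 0° is eclipsed. H at 0° is eclipsed with tBu at 0° (2.0); OCH3 at 120° is eclipsed with NH2 at 120° (2.1); H at 240° is eclipsed with H at 240° (0.9). Total 5.0 kcal/mol.
tBu at 60° is staggered. OCH3 at 120° is gauche with tBu at 60° (1.0); OCH3 at 120° is gauche with NH2 at 180° (0.7). Total 1.7 kcal/mol.
tBu at 120° is eclipsed. H at 0° is eclipsed with H at 0° (0.9); OCH3 at 120° is eclipsed with tBu at 120° (3.3); H at 240° is eclipsed with NH2 at 240° (1.4). Total 5.6 kcal/mol.
tBu at 180° is staggered. OCH3 at 120° is gauche with tBu at 180° (1.0). Total 1.0 kcal/mol.
tBu at 240° is eclipsed. H at 0° is eclipsed with NH2 at 0° (1.4); OCH3 at 120° is eclipsed with H at 120° (1.4); H at 240° is eclipsed with tBu at 240° (2.0). Total 4.8 kcal/mol.
tBu at 300° is staggered. OCH3 at 120° is gauche with NH2 at 60° (0.7). Total 0.7 kcal/mol.
Max at 120° (5.6 kcal/mol), min at 300° (0.7 kcal/mol); barrier = 4.9 kcal/mol.

4.9 kcal/mol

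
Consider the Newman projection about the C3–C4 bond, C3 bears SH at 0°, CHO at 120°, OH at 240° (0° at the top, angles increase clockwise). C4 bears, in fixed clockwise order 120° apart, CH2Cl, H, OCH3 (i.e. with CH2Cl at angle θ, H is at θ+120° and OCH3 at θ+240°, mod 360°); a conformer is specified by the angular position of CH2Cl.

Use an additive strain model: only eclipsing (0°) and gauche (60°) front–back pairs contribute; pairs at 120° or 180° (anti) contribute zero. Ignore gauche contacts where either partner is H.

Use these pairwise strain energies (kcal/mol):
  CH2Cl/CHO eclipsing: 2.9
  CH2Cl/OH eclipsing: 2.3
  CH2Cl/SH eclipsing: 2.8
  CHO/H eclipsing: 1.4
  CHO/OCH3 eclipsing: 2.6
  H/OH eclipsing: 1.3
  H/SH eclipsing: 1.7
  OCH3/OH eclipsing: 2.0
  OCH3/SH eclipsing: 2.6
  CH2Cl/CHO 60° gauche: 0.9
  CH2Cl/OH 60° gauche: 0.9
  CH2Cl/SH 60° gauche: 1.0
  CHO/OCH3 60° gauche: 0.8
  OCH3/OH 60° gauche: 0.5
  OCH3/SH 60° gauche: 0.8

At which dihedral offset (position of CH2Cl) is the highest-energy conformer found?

CH2Cl at 0° (eclipsed): SH–CH2Cl eclipsed, CHO–H eclipsed, OH–OCH3 eclipsed; 2.8 + 1.4 + 2.0 = 6.2 kcal/mol.
CH2Cl at 60° (staggered): SH–CH2Cl gauche, SH–OCH3 gauche, CHO–CH2Cl gauche, OH–OCH3 gauche; 1.0 + 0.8 + 0.9 + 0.5 = 3.2 kcal/mol.
CH2Cl at 120° (eclipsed): SH–OCH3 eclipsed, CHO–CH2Cl eclipsed, OH–H eclipsed; 2.6 + 2.9 + 1.3 = 6.8 kcal/mol.
CH2Cl at 180° (staggered): SH–OCH3 gauche, CHO–CH2Cl gauche, CHO–OCH3 gauche, OH–CH2Cl gauche; 0.8 + 0.9 + 0.8 + 0.9 = 3.4 kcal/mol.
CH2Cl at 240° (eclipsed): SH–H eclipsed, CHO–OCH3 eclipsed, OH–CH2Cl eclipsed; 1.7 + 2.6 + 2.3 = 6.6 kcal/mol.
CH2Cl at 300° (staggered): SH–CH2Cl gauche, CHO–OCH3 gauche, OH–CH2Cl gauche, OH–OCH3 gauche; 1.0 + 0.8 + 0.9 + 0.5 = 3.2 kcal/mol.
The maximum (6.8 kcal/mol) occurs with CH2Cl at 120°.

120°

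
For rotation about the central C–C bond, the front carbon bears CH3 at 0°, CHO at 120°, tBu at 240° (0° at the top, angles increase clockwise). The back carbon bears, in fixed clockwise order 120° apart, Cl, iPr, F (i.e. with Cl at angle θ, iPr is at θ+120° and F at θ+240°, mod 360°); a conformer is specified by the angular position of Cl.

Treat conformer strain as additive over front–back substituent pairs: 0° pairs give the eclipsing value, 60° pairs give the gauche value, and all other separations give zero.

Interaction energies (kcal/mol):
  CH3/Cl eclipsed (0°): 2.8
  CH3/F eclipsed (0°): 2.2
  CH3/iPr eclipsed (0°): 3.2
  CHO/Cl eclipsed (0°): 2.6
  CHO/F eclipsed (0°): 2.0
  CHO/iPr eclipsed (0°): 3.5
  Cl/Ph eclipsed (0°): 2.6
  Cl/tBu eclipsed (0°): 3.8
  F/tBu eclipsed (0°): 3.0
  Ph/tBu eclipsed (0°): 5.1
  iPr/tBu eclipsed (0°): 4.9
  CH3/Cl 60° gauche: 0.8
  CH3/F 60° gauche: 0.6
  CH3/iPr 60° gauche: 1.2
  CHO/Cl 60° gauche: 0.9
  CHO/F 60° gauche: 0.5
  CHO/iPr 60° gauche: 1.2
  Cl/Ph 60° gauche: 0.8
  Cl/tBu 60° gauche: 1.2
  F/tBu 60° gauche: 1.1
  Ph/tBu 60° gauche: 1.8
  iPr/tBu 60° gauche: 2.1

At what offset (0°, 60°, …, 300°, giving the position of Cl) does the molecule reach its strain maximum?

Cl at 0° is eclipsed. CH3 at 0° is eclipsed with Cl at 0° (2.8); CHO at 120° is eclipsed with iPr at 120° (3.5); tBu at 240° is eclipsed with F at 240° (3.0). Total 9.3 kcal/mol.
Cl at 60° is staggered. CH3 at 0° is gauche with Cl at 60° (0.8); CH3 at 0° is gauche with F at 300° (0.6); CHO at 120° is gauche with Cl at 60° (0.9); CHO at 120° is gauche with iPr at 180° (1.2); tBu at 240° is gauche with iPr at 180° (2.1); tBu at 240° is gauche with F at 300° (1.1). Total 6.7 kcal/mol.
Cl at 120° is eclipsed. CH3 at 0° is eclipsed with F at 0° (2.2); CHO at 120° is eclipsed with Cl at 120° (2.6); tBu at 240° is eclipsed with iPr at 240° (4.9). Total 9.7 kcal/mol.
Cl at 180° is staggered. CH3 at 0° is gauche with iPr at 300° (1.2); CH3 at 0° is gauche with F at 60° (0.6); CHO at 120° is gauche with Cl at 180° (0.9); CHO at 120° is gauche with F at 60° (0.5); tBu at 240° is gauche with Cl at 180° (1.2); tBu at 240° is gauche with iPr at 300° (2.1). Total 6.5 kcal/mol.
Cl at 240° is eclipsed. CH3 at 0° is eclipsed with iPr at 0° (3.2); CHO at 120° is eclipsed with F at 120° (2.0); tBu at 240° is eclipsed with Cl at 240° (3.8). Total 9.0 kcal/mol.
Cl at 300° is staggered. CH3 at 0° is gauche with Cl at 300° (0.8); CH3 at 0° is gauche with iPr at 60° (1.2); CHO at 120° is gauche with iPr at 60° (1.2); CHO at 120° is gauche with F at 180° (0.5); tBu at 240° is gauche with Cl at 300° (1.2); tBu at 240° is gauche with F at 180° (1.1). Total 6.0 kcal/mol.
The maximum (9.7 kcal/mol) occurs with Cl at 120°.

120°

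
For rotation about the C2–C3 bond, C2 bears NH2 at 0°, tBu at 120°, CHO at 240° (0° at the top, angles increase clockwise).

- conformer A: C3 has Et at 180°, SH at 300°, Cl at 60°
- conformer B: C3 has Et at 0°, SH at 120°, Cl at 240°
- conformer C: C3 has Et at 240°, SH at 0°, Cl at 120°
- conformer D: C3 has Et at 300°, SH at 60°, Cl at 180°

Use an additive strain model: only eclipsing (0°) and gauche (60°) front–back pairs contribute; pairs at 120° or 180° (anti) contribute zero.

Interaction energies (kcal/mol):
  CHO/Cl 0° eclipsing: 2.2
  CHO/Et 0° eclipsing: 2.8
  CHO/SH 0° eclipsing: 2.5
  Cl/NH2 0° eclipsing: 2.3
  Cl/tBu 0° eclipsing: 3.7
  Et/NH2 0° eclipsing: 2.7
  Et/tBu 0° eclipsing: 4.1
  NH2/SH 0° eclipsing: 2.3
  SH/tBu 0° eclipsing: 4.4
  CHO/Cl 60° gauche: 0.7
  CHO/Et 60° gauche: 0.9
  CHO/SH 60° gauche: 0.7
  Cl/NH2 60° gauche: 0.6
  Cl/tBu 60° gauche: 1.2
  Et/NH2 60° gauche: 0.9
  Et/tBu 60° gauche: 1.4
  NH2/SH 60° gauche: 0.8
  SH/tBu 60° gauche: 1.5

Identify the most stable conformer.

A

A (staggered): NH2(0°)/SH(300°) gauche 0.8; NH2(0°)/Cl(60°) gauche 0.6; tBu(120°)/Et(180°) gauche 1.4; tBu(120°)/Cl(60°) gauche 1.2; CHO(240°)/Et(180°) gauche 0.9; CHO(240°)/SH(300°) gauche 0.7 → 5.6 kcal/mol.
B (eclipsed): NH2(0°)/Et(0°) eclipsed 2.7; tBu(120°)/SH(120°) eclipsed 4.4; CHO(240°)/Cl(240°) eclipsed 2.2 → 9.3 kcal/mol.
C (eclipsed): NH2(0°)/SH(0°) eclipsed 2.3; tBu(120°)/Cl(120°) eclipsed 3.7; CHO(240°)/Et(240°) eclipsed 2.8 → 8.8 kcal/mol.
D (staggered): NH2(0°)/Et(300°) gauche 0.9; NH2(0°)/SH(60°) gauche 0.8; tBu(120°)/SH(60°) gauche 1.5; tBu(120°)/Cl(180°) gauche 1.2; CHO(240°)/Et(300°) gauche 0.9; CHO(240°)/Cl(180°) gauche 0.7 → 6.0 kcal/mol.
A has the lowest total (5.6 kcal/mol).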